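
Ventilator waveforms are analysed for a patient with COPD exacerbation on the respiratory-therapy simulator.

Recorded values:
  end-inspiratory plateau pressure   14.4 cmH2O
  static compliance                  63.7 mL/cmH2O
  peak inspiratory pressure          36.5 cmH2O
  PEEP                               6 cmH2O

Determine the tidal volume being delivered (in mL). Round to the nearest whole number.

Vt = Cstat × (Pplat − PEEP) = 63.7 × (14.4 − 6) = 63.7 × 8.4 = 535.08 mL.

535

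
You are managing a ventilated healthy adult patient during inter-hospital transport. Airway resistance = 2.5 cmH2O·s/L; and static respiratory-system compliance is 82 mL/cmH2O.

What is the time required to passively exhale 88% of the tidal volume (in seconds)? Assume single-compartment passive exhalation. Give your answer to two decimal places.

0.43

τ = R × C = 2.5 × 82 mL/cmH2O = 2.5 × 0.082 L/cmH2O = 0.205 s.
Exhaled fraction f = 1 − e^(−t/τ) → t = −τ·ln(1 − f) = −0.205·ln(0.12) = 0.4347 s.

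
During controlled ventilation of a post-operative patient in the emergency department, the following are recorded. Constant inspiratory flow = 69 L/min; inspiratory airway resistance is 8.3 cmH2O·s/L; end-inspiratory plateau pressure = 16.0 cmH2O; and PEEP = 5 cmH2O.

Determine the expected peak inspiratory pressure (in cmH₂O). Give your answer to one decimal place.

Flow: 69 L/min ÷ 60 = 1.15 L/s.
PIP = Pplat + Raw × flow = 16.0 + 8.3 × 1.15 = 16.0 + 9.545 = 25.545 cmH2O.

25.5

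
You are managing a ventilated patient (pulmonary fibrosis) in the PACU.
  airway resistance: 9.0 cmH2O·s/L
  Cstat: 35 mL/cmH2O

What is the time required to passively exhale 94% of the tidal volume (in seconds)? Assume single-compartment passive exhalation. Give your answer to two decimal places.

0.89

τ = R × C = 9.0 × 35 mL/cmH2O = 9.0 × 0.035 L/cmH2O = 0.315 s.
Exhaled fraction f = 1 − e^(−t/τ) → t = −τ·ln(1 − f) = −0.315·ln(0.06) = 0.8862 s.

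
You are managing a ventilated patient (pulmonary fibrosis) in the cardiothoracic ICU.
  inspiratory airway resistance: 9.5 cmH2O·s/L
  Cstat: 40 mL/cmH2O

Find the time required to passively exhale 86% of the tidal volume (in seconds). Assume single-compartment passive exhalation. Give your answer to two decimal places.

0.75

τ = R × C = 9.5 × 40 mL/cmH2O = 9.5 × 0.040 L/cmH2O = 0.38 s.
Exhaled fraction f = 1 − e^(−t/τ) → t = −τ·ln(1 − f) = −0.38·ln(0.14) = 0.7471 s.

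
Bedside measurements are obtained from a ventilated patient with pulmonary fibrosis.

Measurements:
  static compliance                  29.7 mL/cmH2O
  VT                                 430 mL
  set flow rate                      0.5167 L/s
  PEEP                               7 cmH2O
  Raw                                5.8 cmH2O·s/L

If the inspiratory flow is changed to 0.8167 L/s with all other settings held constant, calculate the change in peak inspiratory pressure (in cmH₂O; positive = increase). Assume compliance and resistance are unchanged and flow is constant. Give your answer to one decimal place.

PIP = Vt/C + R·V̇ + PEEP (constant-flow equation of motion).
Only the resistive term changes: ΔPIP = R × ΔV̇ = 5.8 × (0.8167 − 0.5167) = 5.8 × 0.3 = 1.74 cmH2O.

1.7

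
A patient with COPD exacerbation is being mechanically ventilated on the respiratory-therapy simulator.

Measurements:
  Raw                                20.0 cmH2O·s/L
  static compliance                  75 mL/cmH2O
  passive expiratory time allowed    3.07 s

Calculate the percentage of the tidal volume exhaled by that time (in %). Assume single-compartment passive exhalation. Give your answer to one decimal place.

87.1

τ = R × C = 20.0 × 75 mL/cmH2O = 20.0 × 0.075 L/cmH2O = 1.5 s.
Passive exhalation: V(t)/V₀ = e^(−t/τ) = e^(−3.07/1.5) = 0.1292.
Fraction exhaled = 1 − 0.1292 = 0.8708 → 87.08%.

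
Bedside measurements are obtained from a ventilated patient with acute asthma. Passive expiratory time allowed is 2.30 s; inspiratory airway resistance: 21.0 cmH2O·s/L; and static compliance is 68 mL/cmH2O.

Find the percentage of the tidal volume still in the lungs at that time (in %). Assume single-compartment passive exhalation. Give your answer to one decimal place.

τ = R × C = 21.0 × 68 mL/cmH2O = 21.0 × 0.068 L/cmH2O = 1.428 s.
Passive exhalation: V(t)/V₀ = e^(−t/τ) = e^(−2.30/1.428) = 0.1998.
Fraction remaining = 0.1998 → 19.98%.

20.0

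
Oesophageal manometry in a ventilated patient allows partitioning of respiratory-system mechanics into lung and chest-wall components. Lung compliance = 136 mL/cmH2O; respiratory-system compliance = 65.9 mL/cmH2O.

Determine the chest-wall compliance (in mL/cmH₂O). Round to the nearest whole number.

1/Ccw = 1/Crs − 1/CL.
1/Ccw = 1/65.9 − 1/136 = 0.007822.
Ccw = 127.84 mL/cmH2O.

128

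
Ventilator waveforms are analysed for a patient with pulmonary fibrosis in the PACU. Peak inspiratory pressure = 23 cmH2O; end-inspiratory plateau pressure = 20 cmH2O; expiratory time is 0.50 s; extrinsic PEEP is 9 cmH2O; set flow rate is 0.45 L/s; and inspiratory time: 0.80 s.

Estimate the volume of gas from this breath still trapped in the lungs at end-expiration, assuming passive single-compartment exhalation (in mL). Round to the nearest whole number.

Vt = flow × Ti = 0.45 L/s × 0.80 s × 1000 mL/L = 360.0 mL.
R = (PIP − Pplat)/V̇ = (23 − 20) / 0.45 = 3.0/0.45 = 6.667 cmH2O·s/L.
C = Vt/(Pplat − PEEP) = 360.0 / (20 − 9) = 360.0/11.0 = 32.727 mL/cmH2O.
τ = R × C = 6.667 × 0.03273 L/cmH2O = 0.2182 s.
Fraction remaining = e^(−Te/τ) = e^(−0.50/0.2182) = 0.1011.
Trapped volume = 360.0 × 0.1011 = 36.396 mL.

36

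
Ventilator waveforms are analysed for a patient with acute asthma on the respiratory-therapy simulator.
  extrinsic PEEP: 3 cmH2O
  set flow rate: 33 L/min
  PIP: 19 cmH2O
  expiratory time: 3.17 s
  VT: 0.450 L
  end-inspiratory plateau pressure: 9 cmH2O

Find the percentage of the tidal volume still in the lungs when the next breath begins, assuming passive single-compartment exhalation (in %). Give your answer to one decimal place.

9.8

Flow: 33 L/min ÷ 60 = 0.55 L/s.
R = (PIP − Pplat)/V̇ = (19 − 9) / 0.55 = 10.0/0.55 = 18.182 cmH2O·s/L.
C = Vt/(Pplat − PEEP) = 450.0 / (9 − 3) = 450.0/6.0 = 75.0 mL/cmH2O.
τ = R × C = 18.182 × 0.075 L/cmH2O = 1.364 s.
Fraction remaining at end-expiration = e^(−Te/τ) = e^(−3.17/1.364) = 0.09788 → 9.788%.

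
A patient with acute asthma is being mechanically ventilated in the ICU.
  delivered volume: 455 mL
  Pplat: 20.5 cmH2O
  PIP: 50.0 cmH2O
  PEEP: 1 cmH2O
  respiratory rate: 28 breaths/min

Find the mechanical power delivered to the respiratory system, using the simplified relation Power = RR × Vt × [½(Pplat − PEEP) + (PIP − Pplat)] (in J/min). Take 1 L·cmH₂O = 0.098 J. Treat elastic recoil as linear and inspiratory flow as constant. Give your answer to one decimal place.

Per-breath work = Vt × [½(Pplat−PEEP) + (PIP−Pplat)] = 0.455 × [0.5×19.5 + 29.5] = 0.455 × 39.25 = 17.859 L·cmH2O.
Power = 28 × 17.859 = 500.05 L·cmH2O/min.
× 0.098 J/(L·cmH2O) → 49.005 J/min.

49.0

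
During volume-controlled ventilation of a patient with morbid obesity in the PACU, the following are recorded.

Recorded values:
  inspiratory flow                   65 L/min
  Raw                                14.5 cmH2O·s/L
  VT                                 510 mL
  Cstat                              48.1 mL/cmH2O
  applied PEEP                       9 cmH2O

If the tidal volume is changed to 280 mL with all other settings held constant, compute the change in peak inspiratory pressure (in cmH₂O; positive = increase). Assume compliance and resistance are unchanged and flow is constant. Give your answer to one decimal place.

PIP = Vt/C + R·V̇ + PEEP (constant-flow equation of motion).
Only the elastic term changes: ΔPIP = ΔVt / C = (280 − 510) / 48.1 = -4.782 cmH2O.

-4.8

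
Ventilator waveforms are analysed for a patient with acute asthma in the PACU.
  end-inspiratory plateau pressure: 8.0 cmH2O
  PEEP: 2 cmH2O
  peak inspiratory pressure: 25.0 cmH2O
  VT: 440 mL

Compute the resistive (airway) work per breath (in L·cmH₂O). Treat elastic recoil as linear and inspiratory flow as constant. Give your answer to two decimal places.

With constant inspiratory flow the resistive pressure is constant at PIP − Pplat = 25.0 − 8.0 = 17.0 cmH2O, so resistive work = 17.0 × 0.440 = 7.48 L·cmH2O.

7.48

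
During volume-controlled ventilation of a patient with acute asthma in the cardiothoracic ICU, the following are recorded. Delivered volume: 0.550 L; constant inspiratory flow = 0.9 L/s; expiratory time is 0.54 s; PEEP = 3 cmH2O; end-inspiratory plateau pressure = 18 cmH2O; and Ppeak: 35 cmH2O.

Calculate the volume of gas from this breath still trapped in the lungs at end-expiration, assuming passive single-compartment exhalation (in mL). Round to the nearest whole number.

R = (PIP − Pplat)/V̇ = (35 − 18) / 0.9 = 17.0/0.9 = 18.889 cmH2O·s/L.
C = Vt/(Pplat − PEEP) = 550.0 / (18 − 3) = 550.0/15.0 = 36.667 mL/cmH2O.
τ = R × C = 18.889 × 0.03667 L/cmH2O = 0.6927 s.
Fraction remaining = e^(−Te/τ) = e^(−0.54/0.6927) = 0.4586.
Trapped volume = 550.0 × 0.4586 = 252.23 mL.

252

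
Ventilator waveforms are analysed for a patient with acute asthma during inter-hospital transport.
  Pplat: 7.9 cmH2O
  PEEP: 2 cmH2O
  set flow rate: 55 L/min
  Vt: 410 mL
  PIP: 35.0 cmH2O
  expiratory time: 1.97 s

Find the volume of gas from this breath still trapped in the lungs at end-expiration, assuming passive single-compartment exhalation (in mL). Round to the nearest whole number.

157

Flow: 55 L/min ÷ 60 = 0.9167 L/s.
R = (PIP − Pplat)/V̇ = (35.0 − 7.9) / 0.9167 = 27.1/0.9167 = 29.563 cmH2O·s/L.
C = Vt/(Pplat − PEEP) = 410.0 / (7.9 − 2) = 410.0/5.9 = 69.492 mL/cmH2O.
τ = R × C = 29.563 × 0.06949 L/cmH2O = 2.054 s.
Fraction remaining = e^(−Te/τ) = e^(−1.97/2.054) = 0.3832.
Trapped volume = 410.0 × 0.3832 = 157.11 mL.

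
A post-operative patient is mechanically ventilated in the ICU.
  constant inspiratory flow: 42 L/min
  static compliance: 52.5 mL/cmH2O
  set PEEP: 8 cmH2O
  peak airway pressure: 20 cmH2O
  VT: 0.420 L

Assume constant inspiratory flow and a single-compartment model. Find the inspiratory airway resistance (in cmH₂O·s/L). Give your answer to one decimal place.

5.7

Flow: 42 L/min ÷ 60 = 0.7 L/s.
Equation of motion (constant flow): PIP = Vt/C + R·V̇ + PEEP.
R·V̇ = PIP − Vt/C − PEEP = 20 − 420/52.5 − 8 = 20 − 8.0 − 8 = 4.0 cmH2O.
R = 4.0 / 0.7 = 5.714 cmH2O·s/L.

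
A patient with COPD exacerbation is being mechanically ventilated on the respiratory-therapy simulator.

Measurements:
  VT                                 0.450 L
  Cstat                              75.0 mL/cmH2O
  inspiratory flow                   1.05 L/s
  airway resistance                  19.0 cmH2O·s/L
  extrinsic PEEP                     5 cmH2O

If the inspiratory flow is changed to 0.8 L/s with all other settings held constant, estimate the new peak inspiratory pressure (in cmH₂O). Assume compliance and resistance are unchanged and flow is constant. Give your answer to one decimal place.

26.2

PIP = Vt/C + R·V̇ + PEEP (constant-flow equation of motion).
Only the resistive term changes: ΔPIP = R × ΔV̇ = 19.0 × (0.8 − 1.05) = 19.0 × -0.25 = -4.75 cmH2O.
Original PIP = 450/75.0 + 19.0×1.05 + 5 = 30.95 cmH2O; new PIP = 30.95 + (-4.75) = 26.2 cmH2O.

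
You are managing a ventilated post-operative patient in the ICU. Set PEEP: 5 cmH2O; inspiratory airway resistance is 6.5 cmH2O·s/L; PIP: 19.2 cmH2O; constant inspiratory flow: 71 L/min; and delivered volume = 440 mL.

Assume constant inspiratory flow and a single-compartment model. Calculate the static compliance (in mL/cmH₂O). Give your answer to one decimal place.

67.6

Flow: 71 L/min ÷ 60 = 1.1833 L/s.
Equation of motion (constant flow): PIP = Vt/C + R·V̇ + PEEP.
Vt/C = PIP − R·V̇ − PEEP = 19.2 − 6.5×1.1833 − 5 = 19.2 − 7.691 − 5 = 6.509 cmH2O.
C = Vt / 6.509 = 440 / 6.509 = 67.599 mL/cmH2O.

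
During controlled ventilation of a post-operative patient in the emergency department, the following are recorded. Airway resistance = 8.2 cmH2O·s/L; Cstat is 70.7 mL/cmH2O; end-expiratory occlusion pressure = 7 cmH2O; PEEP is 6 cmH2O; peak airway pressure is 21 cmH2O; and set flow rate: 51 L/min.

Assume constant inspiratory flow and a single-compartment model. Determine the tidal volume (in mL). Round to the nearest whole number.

Flow: 51 L/min ÷ 60 = 0.85 L/s.
Total PEEP = 7 cmH2O (set 6 + intrinsic 1); this is the baseline alveolar pressure.
Equation of motion (constant flow): PIP = Vt/C + R·V̇ + PEEP.
Vt/C = PIP − R·V̇ − PEEP = 21 − 6.97 − 7 = 7.03 cmH2O.
Vt = C × 7.03 = 70.7 × 7.03 = 497.02 mL.

497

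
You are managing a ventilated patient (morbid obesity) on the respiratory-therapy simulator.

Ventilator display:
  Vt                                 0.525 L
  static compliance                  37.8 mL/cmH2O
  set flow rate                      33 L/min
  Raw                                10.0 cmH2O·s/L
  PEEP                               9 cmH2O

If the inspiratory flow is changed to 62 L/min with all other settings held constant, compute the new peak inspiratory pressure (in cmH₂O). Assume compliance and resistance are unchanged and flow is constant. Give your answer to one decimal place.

33.2

Flow: 33 L/min ÷ 60 = 0.55 L/s.
New flow: 62 L/min ÷ 60 = 1.0333 L/s.
PIP = Vt/C + R·V̇ + PEEP (constant-flow equation of motion).
Only the resistive term changes: ΔPIP = R × ΔV̇ = 10.0 × (1.0333 − 0.55) = 10.0 × 0.4833 = 4.833 cmH2O.
Original PIP = 525/37.8 + 10.0×0.55 + 9 = 28.389 cmH2O; new PIP = 28.389 + (4.833) = 33.222 cmH2O.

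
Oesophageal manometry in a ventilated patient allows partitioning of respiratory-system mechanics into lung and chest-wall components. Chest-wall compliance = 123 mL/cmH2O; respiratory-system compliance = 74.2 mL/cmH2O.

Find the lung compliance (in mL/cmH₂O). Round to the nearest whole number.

187

1/CL = 1/Crs − 1/Ccw.
1/CL = 1/74.2 − 1/123 = 0.005347.
CL = 187.02 mL/cmH2O.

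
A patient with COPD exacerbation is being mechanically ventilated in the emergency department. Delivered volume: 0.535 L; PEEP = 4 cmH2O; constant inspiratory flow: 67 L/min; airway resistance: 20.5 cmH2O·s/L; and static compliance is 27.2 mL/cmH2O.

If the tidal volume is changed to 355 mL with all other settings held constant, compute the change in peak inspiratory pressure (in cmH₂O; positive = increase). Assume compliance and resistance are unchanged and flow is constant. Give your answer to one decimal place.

-6.6

PIP = Vt/C + R·V̇ + PEEP (constant-flow equation of motion).
Only the elastic term changes: ΔPIP = ΔVt / C = (355 − 535) / 27.2 = -6.618 cmH2O.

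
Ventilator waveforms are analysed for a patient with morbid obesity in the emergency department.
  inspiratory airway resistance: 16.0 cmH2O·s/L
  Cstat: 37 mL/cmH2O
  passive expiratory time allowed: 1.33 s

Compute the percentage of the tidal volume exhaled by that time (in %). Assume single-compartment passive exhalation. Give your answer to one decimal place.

τ = R × C = 16.0 × 37 mL/cmH2O = 16.0 × 0.037 L/cmH2O = 0.592 s.
Passive exhalation: V(t)/V₀ = e^(−t/τ) = e^(−1.33/0.592) = 0.1058.
Fraction exhaled = 1 − 0.1058 = 0.8942 → 89.42%.

89.4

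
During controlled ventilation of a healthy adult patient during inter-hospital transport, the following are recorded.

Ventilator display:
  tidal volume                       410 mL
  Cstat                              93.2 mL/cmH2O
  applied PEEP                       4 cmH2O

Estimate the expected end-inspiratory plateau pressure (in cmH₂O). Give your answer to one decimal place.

8.4

Pplat = PEEP + Vt / Cstat = 4 + 410 / 93.2 = 4 + 4.399 = 8.399 cmH2O.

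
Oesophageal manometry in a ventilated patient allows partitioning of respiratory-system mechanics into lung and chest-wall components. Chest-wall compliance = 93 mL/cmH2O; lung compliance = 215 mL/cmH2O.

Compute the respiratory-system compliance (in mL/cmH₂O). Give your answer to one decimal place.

64.9

Lung and chest wall are elastances in series: 1/Crs = 1/CL + 1/Ccw.
1/Crs = 1/215 + 1/93 = 0.0154.
Crs = 64.935 mL/cmH2O.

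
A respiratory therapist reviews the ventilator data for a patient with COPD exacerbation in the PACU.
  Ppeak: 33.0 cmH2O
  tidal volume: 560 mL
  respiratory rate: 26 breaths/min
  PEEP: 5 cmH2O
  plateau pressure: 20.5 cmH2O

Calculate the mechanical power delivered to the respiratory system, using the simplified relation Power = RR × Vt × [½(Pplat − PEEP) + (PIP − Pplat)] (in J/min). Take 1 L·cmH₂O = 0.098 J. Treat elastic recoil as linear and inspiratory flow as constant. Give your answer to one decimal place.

Per-breath work = Vt × [½(Pplat−PEEP) + (PIP−Pplat)] = 0.560 × [0.5×15.5 + 12.5] = 0.560 × 20.25 = 11.34 L·cmH2O.
Power = 26 × 11.34 = 294.84 L·cmH2O/min.
× 0.098 J/(L·cmH2O) → 28.894 J/min.

28.9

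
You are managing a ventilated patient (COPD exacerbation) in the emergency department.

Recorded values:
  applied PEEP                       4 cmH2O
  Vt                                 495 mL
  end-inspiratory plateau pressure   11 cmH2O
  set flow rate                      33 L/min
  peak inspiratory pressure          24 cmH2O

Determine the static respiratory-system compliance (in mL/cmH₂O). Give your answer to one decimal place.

Cstat = Vt / (Pplat − PEEP) = 495 / (11 − 4) = 495 / 7.0 = 70.714 mL/cmH2O.

70.7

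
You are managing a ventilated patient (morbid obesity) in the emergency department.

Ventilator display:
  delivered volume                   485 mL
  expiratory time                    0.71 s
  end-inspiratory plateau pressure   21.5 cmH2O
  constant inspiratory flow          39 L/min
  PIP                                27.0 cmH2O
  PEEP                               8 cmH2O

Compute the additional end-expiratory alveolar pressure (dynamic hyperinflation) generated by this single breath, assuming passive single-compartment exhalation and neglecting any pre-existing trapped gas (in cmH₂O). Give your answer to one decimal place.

1.3

Flow: 39 L/min ÷ 60 = 0.65 L/s.
R = (PIP − Pplat)/V̇ = (27.0 − 21.5) / 0.65 = 5.5/0.65 = 8.462 cmH2O·s/L.
C = Vt/(Pplat − PEEP) = 485.0 / (21.5 − 8) = 485.0/13.5 = 35.926 mL/cmH2O.
τ = R × C = 8.462 × 0.03593 L/cmH2O = 0.304 s.
Fraction remaining = e^(−Te/τ) = e^(−0.71/0.304) = 0.09676; trapped volume = 485.0 × 0.09676 = 46.929 mL.
Additional alveolar pressure from trapping ≈ V_trapped / C = 46.929 / 35.926 = 1.306 cmH2O.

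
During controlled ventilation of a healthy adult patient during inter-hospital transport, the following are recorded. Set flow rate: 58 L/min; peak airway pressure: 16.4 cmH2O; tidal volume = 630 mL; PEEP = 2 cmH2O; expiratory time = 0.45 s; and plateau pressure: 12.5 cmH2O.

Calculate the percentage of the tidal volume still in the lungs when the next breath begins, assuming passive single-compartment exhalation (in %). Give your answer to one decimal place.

Flow: 58 L/min ÷ 60 = 0.9667 L/s.
R = (PIP − Pplat)/V̇ = (16.4 − 12.5) / 0.9667 = 3.9/0.9667 = 4.034 cmH2O·s/L.
C = Vt/(Pplat − PEEP) = 630.0 / (12.5 − 2) = 630.0/10.5 = 60.0 mL/cmH2O.
τ = R × C = 4.034 × 0.06 L/cmH2O = 0.242 s.
Fraction remaining at end-expiration = e^(−Te/τ) = e^(−0.45/0.242) = 0.1557 → 15.57%.

15.6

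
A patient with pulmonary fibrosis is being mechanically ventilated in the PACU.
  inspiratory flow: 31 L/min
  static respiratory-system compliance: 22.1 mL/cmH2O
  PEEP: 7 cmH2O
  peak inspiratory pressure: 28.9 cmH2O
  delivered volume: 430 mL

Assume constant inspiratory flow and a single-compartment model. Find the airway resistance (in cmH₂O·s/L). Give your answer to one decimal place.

Flow: 31 L/min ÷ 60 = 0.5167 L/s.
Equation of motion (constant flow): PIP = Vt/C + R·V̇ + PEEP.
R·V̇ = PIP − Vt/C − PEEP = 28.9 − 430/22.1 − 7 = 28.9 − 19.457 − 7 = 2.443 cmH2O.
R = 2.443 / 0.5167 = 4.728 cmH2O·s/L.

4.7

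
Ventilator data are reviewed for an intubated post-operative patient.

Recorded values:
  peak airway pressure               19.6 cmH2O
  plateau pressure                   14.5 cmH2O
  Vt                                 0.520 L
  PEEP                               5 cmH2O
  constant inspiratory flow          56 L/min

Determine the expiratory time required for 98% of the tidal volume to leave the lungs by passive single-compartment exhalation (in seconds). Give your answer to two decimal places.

1.17

Flow: 56 L/min ÷ 60 = 0.9333 L/s.
R = (PIP − Pplat)/V̇ = (19.6 − 14.5) / 0.9333 = 5.1/0.9333 = 5.464 cmH2O·s/L.
C = Vt/(Pplat − PEEP) = 520.0 / (14.5 − 5) = 520.0/9.5 = 54.737 mL/cmH2O.
τ = R × C = 5.464 × 0.05474 L/cmH2O = 0.2991 s.
t = −τ·ln(1 − 0.98) = −0.2991·ln(0.02) = 1.17 s.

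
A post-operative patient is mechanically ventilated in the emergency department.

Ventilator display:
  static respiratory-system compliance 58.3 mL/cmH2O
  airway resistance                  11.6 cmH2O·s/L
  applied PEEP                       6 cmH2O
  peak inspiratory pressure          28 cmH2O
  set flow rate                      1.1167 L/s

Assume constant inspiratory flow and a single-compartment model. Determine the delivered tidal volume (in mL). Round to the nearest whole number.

527

Equation of motion (constant flow): PIP = Vt/C + R·V̇ + PEEP.
Vt/C = PIP − R·V̇ − PEEP = 28 − 12.954 − 6 = 9.046 cmH2O.
Vt = C × 9.046 = 58.3 × 9.046 = 527.38 mL.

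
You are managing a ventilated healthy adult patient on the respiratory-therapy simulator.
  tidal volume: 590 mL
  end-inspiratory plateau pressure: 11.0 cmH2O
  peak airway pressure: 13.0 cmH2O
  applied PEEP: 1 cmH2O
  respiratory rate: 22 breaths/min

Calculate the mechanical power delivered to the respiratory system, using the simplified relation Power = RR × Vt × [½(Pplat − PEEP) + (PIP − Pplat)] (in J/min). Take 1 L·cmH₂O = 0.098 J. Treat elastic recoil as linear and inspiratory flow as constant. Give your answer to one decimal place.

Per-breath work = Vt × [½(Pplat−PEEP) + (PIP−Pplat)] = 0.590 × [0.5×10.0 + 2.0] = 0.590 × 7.0 = 4.13 L·cmH2O.
Power = 22 × 4.13 = 90.86 L·cmH2O/min.
× 0.098 J/(L·cmH2O) → 8.904 J/min.

8.9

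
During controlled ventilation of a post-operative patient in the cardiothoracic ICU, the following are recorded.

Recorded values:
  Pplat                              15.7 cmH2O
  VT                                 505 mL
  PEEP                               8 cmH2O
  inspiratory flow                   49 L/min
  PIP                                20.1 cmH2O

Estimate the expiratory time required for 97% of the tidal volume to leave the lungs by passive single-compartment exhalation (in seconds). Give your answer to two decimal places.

Flow: 49 L/min ÷ 60 = 0.8167 L/s.
R = (PIP − Pplat)/V̇ = (20.1 − 15.7) / 0.8167 = 4.4/0.8167 = 5.388 cmH2O·s/L.
C = Vt/(Pplat − PEEP) = 505.0 / (15.7 − 8) = 505.0/7.7 = 65.584 mL/cmH2O.
τ = R × C = 5.388 × 0.06558 L/cmH2O = 0.3533 s.
t = −τ·ln(1 − 0.97) = −0.3533·ln(0.03) = 1.239 s.

1.24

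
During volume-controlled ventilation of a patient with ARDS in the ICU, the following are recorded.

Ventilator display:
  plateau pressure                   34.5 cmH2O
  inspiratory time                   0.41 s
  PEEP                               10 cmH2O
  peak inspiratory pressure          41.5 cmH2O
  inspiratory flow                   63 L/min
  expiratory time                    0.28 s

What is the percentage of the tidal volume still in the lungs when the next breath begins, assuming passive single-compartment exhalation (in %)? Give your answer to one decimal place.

9.2

Flow: 63 L/min ÷ 60 = 1.05 L/s.
Vt = flow × Ti = 1.05 L/s × 0.41 s × 1000 mL/L = 430.5 mL.
R = (PIP − Pplat)/V̇ = (41.5 − 34.5) / 1.05 = 7.0/1.05 = 6.667 cmH2O·s/L.
C = Vt/(Pplat − PEEP) = 430.5 / (34.5 − 10) = 430.5/24.5 = 17.571 mL/cmH2O.
τ = R × C = 6.667 × 0.01757 L/cmH2O = 0.1171 s.
Fraction remaining at end-expiration = e^(−Te/τ) = e^(−0.28/0.1171) = 0.09153 → 9.153%.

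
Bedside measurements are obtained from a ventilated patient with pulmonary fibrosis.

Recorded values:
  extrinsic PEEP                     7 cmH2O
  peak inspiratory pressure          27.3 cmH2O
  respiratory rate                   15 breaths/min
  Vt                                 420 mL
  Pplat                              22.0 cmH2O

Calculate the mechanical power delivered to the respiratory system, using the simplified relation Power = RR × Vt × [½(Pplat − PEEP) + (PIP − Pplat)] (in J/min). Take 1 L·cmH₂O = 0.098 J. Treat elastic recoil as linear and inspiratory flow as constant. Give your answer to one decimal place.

7.9

Per-breath work = Vt × [½(Pplat−PEEP) + (PIP−Pplat)] = 0.420 × [0.5×15.0 + 5.3] = 0.420 × 12.8 = 5.376 L·cmH2O.
Power = 15 × 5.376 = 80.64 L·cmH2O/min.
× 0.098 J/(L·cmH2O) → 7.903 J/min.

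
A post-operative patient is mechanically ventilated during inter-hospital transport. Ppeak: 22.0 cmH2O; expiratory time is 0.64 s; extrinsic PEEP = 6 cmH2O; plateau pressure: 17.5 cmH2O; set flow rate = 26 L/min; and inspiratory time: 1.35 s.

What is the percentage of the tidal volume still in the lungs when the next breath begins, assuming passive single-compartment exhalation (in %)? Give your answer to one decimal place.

Flow: 26 L/min ÷ 60 = 0.4333 L/s.
Vt = flow × Ti = 0.4333 L/s × 1.35 s × 1000 mL/L = 584.96 mL.
R = (PIP − Pplat)/V̇ = (22.0 − 17.5) / 0.4333 = 4.5/0.4333 = 10.385 cmH2O·s/L.
C = Vt/(Pplat − PEEP) = 584.96 / (17.5 − 6) = 584.96/11.5 = 50.866 mL/cmH2O.
τ = R × C = 10.385 × 0.05087 L/cmH2O = 0.5283 s.
Fraction remaining at end-expiration = e^(−Te/τ) = e^(−0.64/0.5283) = 0.2978 → 29.78%.

29.8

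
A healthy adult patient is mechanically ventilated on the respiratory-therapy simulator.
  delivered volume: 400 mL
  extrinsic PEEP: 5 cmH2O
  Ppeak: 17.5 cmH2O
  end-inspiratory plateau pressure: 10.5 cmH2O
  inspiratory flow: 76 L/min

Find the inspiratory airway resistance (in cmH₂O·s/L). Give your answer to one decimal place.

Flow: 76 L/min ÷ 60 = 1.2667 L/s.
Raw = (PIP − Pplat) / flow = (17.5 − 10.5) / 1.2667 = 7.0 / 1.2667 = 5.526 cmH2O·s/L.

5.5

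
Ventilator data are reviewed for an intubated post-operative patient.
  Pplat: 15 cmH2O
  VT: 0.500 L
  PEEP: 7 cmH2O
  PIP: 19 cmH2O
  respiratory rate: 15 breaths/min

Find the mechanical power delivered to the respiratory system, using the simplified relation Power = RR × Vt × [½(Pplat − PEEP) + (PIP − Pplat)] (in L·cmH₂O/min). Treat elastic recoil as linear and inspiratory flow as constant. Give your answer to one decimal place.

Per-breath work = Vt × [½(Pplat−PEEP) + (PIP−Pplat)] = 0.500 × [0.5×8.0 + 4.0] = 0.500 × 8.0 = 4.0 L·cmH2O.
Power = 15 × 4.0 = 60.0 L·cmH2O/min.

60.0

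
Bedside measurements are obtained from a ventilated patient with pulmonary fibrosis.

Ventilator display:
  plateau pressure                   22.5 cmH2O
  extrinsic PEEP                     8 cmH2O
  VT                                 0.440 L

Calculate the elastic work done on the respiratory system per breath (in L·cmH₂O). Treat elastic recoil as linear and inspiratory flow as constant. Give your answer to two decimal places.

3.19

Elastic work ≈ ½ × (Pplat − PEEP) × Vt = 0.5 × (22.5 − 8) × 0.440 L = 0.5 × 14.5 × 0.440 = 3.19 L·cmH2O.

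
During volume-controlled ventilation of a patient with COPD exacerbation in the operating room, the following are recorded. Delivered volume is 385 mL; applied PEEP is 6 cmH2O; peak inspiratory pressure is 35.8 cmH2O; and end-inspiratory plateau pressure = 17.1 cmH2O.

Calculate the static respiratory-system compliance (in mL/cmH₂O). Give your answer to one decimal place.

Cstat = Vt / (Pplat − PEEP) = 385 / (17.1 − 6) = 385 / 11.1 = 34.685 mL/cmH2O.

34.7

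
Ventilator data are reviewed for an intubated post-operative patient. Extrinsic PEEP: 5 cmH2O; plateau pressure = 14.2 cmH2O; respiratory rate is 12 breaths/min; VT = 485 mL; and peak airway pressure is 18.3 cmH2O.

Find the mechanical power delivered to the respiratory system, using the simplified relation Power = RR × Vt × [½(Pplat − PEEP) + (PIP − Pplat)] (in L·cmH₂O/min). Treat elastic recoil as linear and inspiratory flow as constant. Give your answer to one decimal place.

50.6

Per-breath work = Vt × [½(Pplat−PEEP) + (PIP−Pplat)] = 0.485 × [0.5×9.2 + 4.1] = 0.485 × 8.7 = 4.22 L·cmH2O.
Power = 12 × 4.22 = 50.64 L·cmH2O/min.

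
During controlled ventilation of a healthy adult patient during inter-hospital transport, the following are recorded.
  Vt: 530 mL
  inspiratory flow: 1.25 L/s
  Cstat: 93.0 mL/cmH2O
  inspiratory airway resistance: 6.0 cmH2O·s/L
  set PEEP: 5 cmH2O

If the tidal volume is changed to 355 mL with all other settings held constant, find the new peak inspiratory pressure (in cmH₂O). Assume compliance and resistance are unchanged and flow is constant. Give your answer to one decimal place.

16.3

PIP = Vt/C + R·V̇ + PEEP (constant-flow equation of motion).
Only the elastic term changes: ΔPIP = ΔVt / C = (355 − 530) / 93.0 = -1.882 cmH2O.
Original PIP = 530/93.0 + 6.0×1.25 + 5 = 18.199 cmH2O; new PIP = 18.199 + (-1.882) = 16.317 cmH2O.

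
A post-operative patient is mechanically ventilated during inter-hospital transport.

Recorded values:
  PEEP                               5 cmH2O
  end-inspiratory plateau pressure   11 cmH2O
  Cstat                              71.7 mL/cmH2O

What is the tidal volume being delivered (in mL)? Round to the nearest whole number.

430

Vt = Cstat × (Pplat − PEEP) = 71.7 × (11 − 5) = 71.7 × 6.0 = 430.2 mL.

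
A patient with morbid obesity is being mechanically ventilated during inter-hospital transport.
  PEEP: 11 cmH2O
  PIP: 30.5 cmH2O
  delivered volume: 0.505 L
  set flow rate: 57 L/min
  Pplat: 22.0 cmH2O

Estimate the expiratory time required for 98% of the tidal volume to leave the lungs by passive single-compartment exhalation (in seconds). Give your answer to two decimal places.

1.61

Flow: 57 L/min ÷ 60 = 0.95 L/s.
R = (PIP − Pplat)/V̇ = (30.5 − 22.0) / 0.95 = 8.5/0.95 = 8.947 cmH2O·s/L.
C = Vt/(Pplat − PEEP) = 505.0 / (22.0 − 11) = 505.0/11.0 = 45.909 mL/cmH2O.
τ = R × C = 8.947 × 0.04591 L/cmH2O = 0.4108 s.
t = −τ·ln(1 − 0.98) = −0.4108·ln(0.02) = 1.607 s.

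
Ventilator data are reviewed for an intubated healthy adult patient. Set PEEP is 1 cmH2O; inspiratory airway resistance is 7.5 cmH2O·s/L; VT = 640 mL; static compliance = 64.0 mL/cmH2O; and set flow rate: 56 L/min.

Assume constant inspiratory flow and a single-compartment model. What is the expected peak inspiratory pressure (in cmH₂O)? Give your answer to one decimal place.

Flow: 56 L/min ÷ 60 = 0.9333 L/s.
Equation of motion (constant flow): PIP = Vt/C + R·V̇ + PEEP.
PIP = 640/64.0 + 7.5×0.9333 + 1 = 10.0 + 7.0 + 1 = 18.0 cmH2O.

18.0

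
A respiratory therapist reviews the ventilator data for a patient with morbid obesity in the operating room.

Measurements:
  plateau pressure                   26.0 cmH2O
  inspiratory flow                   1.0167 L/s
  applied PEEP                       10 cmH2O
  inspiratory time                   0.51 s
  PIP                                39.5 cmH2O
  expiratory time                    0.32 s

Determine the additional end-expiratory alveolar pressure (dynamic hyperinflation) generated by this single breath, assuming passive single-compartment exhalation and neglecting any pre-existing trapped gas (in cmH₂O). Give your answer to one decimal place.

Vt = flow × Ti = 1.0167 L/s × 0.51 s × 1000 mL/L = 518.52 mL.
R = (PIP − Pplat)/V̇ = (39.5 − 26.0) / 1.0167 = 13.5/1.0167 = 13.278 cmH2O·s/L.
C = Vt/(Pplat − PEEP) = 518.52 / (26.0 − 10) = 518.52/16.0 = 32.408 mL/cmH2O.
τ = R × C = 13.278 × 0.03241 L/cmH2O = 0.4303 s.
Fraction remaining = e^(−Te/τ) = e^(−0.32/0.4303) = 0.4754; trapped volume = 518.52 × 0.4754 = 246.5 mL.
Additional alveolar pressure from trapping ≈ V_trapped / C = 246.5 / 32.408 = 7.606 cmH2O.

7.6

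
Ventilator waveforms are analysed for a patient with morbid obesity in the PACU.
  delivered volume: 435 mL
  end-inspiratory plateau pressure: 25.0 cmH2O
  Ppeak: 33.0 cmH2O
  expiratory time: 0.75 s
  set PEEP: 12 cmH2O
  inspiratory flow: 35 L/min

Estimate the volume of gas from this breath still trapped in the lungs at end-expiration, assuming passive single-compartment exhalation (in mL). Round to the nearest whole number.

85

Flow: 35 L/min ÷ 60 = 0.5833 L/s.
R = (PIP − Pplat)/V̇ = (33.0 − 25.0) / 0.5833 = 8.0/0.5833 = 13.715 cmH2O·s/L.
C = Vt/(Pplat − PEEP) = 435.0 / (25.0 − 12) = 435.0/13.0 = 33.462 mL/cmH2O.
τ = R × C = 13.715 × 0.03346 L/cmH2O = 0.4589 s.
Fraction remaining = e^(−Te/τ) = e^(−0.75/0.4589) = 0.1951.
Trapped volume = 435.0 × 0.1951 = 84.869 mL.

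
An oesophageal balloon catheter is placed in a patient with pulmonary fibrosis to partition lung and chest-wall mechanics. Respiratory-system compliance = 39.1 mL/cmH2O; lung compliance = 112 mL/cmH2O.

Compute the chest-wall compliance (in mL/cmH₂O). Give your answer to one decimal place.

60.1

1/Ccw = 1/Crs − 1/CL.
1/Ccw = 1/39.1 − 1/112 = 0.01665.
Ccw = 60.06 mL/cmH2O.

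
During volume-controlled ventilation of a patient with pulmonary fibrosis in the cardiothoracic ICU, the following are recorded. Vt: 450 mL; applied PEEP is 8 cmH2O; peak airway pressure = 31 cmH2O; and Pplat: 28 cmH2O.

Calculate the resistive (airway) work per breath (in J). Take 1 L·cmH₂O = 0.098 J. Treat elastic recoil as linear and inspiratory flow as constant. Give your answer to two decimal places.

0.13

With constant inspiratory flow the resistive pressure is constant at PIP − Pplat = 31 − 28 = 3.0 cmH2O, so resistive work = 3.0 × 0.450 = 1.35 L·cmH2O.
× 0.098 J/(L·cmH2O) → 0.1323 J.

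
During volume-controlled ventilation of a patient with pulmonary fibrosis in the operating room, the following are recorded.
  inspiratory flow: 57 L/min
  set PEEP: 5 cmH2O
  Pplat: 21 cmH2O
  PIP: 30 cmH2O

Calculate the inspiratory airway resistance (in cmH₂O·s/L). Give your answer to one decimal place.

Flow: 57 L/min ÷ 60 = 0.95 L/s.
Raw = (PIP − Pplat) / flow = (30 − 21) / 0.95 = 9.0 / 0.95 = 9.474 cmH2O·s/L.

9.5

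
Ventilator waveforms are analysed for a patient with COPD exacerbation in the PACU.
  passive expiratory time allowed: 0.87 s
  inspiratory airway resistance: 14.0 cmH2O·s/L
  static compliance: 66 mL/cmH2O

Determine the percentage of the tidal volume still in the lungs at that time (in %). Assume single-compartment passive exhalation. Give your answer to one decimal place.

39.0

τ = R × C = 14.0 × 66 mL/cmH2O = 14.0 × 0.066 L/cmH2O = 0.924 s.
Passive exhalation: V(t)/V₀ = e^(−t/τ) = e^(−0.87/0.924) = 0.39.
Fraction remaining = 0.39 → 39.0%.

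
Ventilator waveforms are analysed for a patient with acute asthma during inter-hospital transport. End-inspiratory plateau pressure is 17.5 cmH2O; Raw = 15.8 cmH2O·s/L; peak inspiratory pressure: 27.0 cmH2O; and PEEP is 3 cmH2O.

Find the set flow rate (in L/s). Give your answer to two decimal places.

0.60

flow = (PIP − Pplat) / Raw = 9.5 / 15.8 = 0.6013 L/s.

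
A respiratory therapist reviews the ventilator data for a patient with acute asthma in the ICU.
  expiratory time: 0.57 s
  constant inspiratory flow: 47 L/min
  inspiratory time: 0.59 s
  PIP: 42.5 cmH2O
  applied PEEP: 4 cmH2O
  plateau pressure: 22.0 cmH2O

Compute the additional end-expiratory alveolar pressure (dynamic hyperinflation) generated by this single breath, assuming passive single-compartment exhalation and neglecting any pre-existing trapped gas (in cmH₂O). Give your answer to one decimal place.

Flow: 47 L/min ÷ 60 = 0.7833 L/s.
Vt = flow × Ti = 0.7833 L/s × 0.59 s × 1000 mL/L = 462.15 mL.
R = (PIP − Pplat)/V̇ = (42.5 − 22.0) / 0.7833 = 20.5/0.7833 = 26.171 cmH2O·s/L.
C = Vt/(Pplat − PEEP) = 462.15 / (22.0 − 4) = 462.15/18.0 = 25.675 mL/cmH2O.
τ = R × C = 26.171 × 0.02568 L/cmH2O = 0.6721 s.
Fraction remaining = e^(−Te/τ) = e^(−0.57/0.6721) = 0.4282; trapped volume = 462.15 × 0.4282 = 197.89 mL.
Additional alveolar pressure from trapping ≈ V_trapped / C = 197.89 / 25.675 = 7.707 cmH2O.

7.7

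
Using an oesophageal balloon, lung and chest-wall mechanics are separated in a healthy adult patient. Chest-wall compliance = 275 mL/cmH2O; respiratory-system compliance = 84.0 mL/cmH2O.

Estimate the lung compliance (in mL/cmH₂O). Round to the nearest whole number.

1/CL = 1/Crs − 1/Ccw.
1/CL = 1/84.0 − 1/275 = 0.008268.
CL = 120.95 mL/cmH2O.

121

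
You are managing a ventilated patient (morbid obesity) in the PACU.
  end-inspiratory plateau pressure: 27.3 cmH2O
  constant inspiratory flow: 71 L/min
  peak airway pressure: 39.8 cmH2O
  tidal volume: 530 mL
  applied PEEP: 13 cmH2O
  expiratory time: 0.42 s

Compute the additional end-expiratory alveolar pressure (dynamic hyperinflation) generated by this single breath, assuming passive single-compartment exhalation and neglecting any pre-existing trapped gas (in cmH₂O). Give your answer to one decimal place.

4.9

Flow: 71 L/min ÷ 60 = 1.1833 L/s.
R = (PIP − Pplat)/V̇ = (39.8 − 27.3) / 1.1833 = 12.5/1.1833 = 10.564 cmH2O·s/L.
C = Vt/(Pplat − PEEP) = 530.0 / (27.3 − 13) = 530.0/14.3 = 37.063 mL/cmH2O.
τ = R × C = 10.564 × 0.03706 L/cmH2O = 0.3915 s.
Fraction remaining = e^(−Te/τ) = e^(−0.42/0.3915) = 0.3421; trapped volume = 530.0 × 0.3421 = 181.31 mL.
Additional alveolar pressure from trapping ≈ V_trapped / C = 181.31 / 37.063 = 4.892 cmH2O.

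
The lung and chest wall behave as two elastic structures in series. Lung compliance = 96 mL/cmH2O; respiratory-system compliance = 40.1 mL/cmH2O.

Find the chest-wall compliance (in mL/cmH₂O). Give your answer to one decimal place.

1/Ccw = 1/Crs − 1/CL.
1/Ccw = 1/40.1 − 1/96 = 0.01452.
Ccw = 68.871 mL/cmH2O.

68.9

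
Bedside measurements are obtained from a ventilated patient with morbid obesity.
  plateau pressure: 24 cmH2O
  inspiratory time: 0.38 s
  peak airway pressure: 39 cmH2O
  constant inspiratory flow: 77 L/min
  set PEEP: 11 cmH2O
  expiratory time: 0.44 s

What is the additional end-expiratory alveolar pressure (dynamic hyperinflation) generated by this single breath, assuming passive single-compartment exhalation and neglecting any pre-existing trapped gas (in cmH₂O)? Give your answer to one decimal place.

4.8

Flow: 77 L/min ÷ 60 = 1.2833 L/s.
Vt = flow × Ti = 1.2833 L/s × 0.38 s × 1000 mL/L = 487.65 mL.
R = (PIP − Pplat)/V̇ = (39 − 24) / 1.2833 = 15.0/1.2833 = 11.689 cmH2O·s/L.
C = Vt/(Pplat − PEEP) = 487.65 / (24 − 11) = 487.65/13.0 = 37.512 mL/cmH2O.
τ = R × C = 11.689 × 0.03751 L/cmH2O = 0.4385 s.
Fraction remaining = e^(−Te/τ) = e^(−0.44/0.4385) = 0.3666; trapped volume = 487.65 × 0.3666 = 178.77 mL.
Additional alveolar pressure from trapping ≈ V_trapped / C = 178.77 / 37.512 = 4.766 cmH2O.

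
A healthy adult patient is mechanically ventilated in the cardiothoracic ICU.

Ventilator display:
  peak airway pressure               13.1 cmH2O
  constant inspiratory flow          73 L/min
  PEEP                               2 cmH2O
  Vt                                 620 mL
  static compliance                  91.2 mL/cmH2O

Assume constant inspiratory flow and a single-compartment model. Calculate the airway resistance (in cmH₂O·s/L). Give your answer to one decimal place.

Flow: 73 L/min ÷ 60 = 1.2167 L/s.
Equation of motion (constant flow): PIP = Vt/C + R·V̇ + PEEP.
R·V̇ = PIP − Vt/C − PEEP = 13.1 − 620/91.2 − 2 = 13.1 − 6.798 − 2 = 4.302 cmH2O.
R = 4.302 / 1.2167 = 3.536 cmH2O·s/L.

3.5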